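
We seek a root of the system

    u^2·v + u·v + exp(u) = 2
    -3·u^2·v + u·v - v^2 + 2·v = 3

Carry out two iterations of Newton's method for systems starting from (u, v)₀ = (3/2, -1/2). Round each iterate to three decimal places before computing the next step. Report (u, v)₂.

(1.681, -0.750)

At (3/2, -1/2): F = (0.60669, -1.625).
Jacobian J = [[2·u·v + v + exp(u), u^2 + u], [-6·u·v + v, -3·u^2 + u - 2·v + 2]].
At the point, J = [[2.48169, 3.750], [4.000, -2.250]] (det J = -20.58380).
Solving J·Δ = −F gives Δ = (0.230, -0.314).
Then the next iterate is (u, v)₁ = (1.730, -0.814).
Round to (1.730, -0.814) and repeat: F = (-0.20379, 0.60985), J = [[2.01021, 4.72290], [7.63532, -3.62070]].
Δ = (-0.049, 0.064), so (u, v)₂ = (1.681, -0.750).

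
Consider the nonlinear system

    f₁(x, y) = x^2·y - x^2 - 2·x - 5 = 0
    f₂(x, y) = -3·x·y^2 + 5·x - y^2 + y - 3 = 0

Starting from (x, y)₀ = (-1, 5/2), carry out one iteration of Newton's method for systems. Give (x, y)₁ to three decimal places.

At (-1, 5/2): F = (-1.500, 7.000).
Jacobian J = [[2·x·y - 2·x - 2, x^2], [-3·y^2 + 5, -6·x·y - 2·y + 1]].
At the point, J = [[-5.000, 1.000], [-13.750, 11.000]] (det J = -41.250).
Solving J·Δ = −F gives Δ = (-0.570, -1.348).
Then the next iterate is (x, y)₁ = (-1.570, 1.152).

(-1.570, 1.152)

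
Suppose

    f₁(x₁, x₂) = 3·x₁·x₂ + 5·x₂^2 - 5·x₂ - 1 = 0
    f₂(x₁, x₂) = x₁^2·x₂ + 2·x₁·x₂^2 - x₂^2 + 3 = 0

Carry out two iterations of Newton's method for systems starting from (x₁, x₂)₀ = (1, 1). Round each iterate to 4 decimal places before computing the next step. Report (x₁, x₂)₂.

At (1, 1): F = (2.0000, 5.0000).
Jacobian J = [[3·x₂, 3·x₁ + 10·x₂ - 5], [2·x₁·x₂ + 2·x₂^2, x₁^2 + 4·x₁·x₂ - 2·x₂]].
At the point, J = [[3.0000, 8.0000], [4.0000, 3.0000]] (det J = -23.0000).
Solving J·Δ = −F gives Δ = (-1.4783, 0.3043).
Then the next iterate is (x₁, x₂)₁ = (-0.4783, 1.3043).
Round to (-0.4783, 1.3043) and repeat: F = (-0.887048, -0.030179), J = [[3.9129, 6.6081], [2.154704, -4.875216]].
Δ = (0.1358, 0.0538), so (x₁, x₂)₂ = (-0.3425, 1.3581).

(-0.3425, 1.3581)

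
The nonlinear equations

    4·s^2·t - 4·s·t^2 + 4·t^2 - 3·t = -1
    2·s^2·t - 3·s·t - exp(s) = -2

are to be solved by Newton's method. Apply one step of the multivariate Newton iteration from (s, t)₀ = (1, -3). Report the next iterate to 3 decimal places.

(1.004, -0.743)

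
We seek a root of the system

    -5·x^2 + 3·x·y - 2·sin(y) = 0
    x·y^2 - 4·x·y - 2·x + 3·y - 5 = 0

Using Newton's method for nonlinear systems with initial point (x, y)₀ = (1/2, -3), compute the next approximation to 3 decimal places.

(1.198, 1.378)

At (1/2, -3): F = (-5.46776, -4.500).
Jacobian J = [[-10·x + 3·y, 3·x - 2·cos(y)], [y^2 - 4·y - 2, 2·x·y - 4·x + 3]].
At the point, J = [[-14.000, 3.47998], [19.000, -2.000]] (det J = -38.11971).
Solving J·Δ = −F gives Δ = (0.698, 4.378).
Then the next iterate is (x, y)₁ = (1.198, 1.378).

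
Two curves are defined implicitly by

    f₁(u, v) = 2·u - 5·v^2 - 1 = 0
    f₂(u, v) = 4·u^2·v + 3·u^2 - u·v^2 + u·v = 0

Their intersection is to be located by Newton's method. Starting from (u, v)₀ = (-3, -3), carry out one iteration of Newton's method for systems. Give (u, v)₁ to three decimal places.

(-2.537, -1.298)

At (-3, -3): F = (-52.000, -45.000).
Jacobian J = [[2, -10·v], [8·u·v + 6·u - v^2 + v, 4·u^2 - 2·u·v + u]].
At the point, J = [[2.000, 30.000], [42.000, 15.000]] (det J = -1230.000).
Solving J·Δ = −F gives Δ = (0.463, 1.702).
Then the next iterate is (u, v)₁ = (-2.537, -1.298).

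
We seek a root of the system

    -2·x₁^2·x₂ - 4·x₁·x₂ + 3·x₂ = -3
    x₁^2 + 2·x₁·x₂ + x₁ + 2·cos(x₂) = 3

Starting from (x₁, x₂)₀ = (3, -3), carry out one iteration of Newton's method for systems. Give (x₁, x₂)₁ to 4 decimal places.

At (3, -3): F = (84.0000, -10.979985).
Jacobian J = [[-4·x₁·x₂ - 4·x₂, -2·x₁^2 - 4·x₁ + 3], [2·x₁ + 2·x₂ + 1, 2·x₁ - 2·sin(x₂)]].
At the point, J = [[48.0000, -27.0000], [1.0000, 6.282240]] (det J = 328.547521).
Solving J·Δ = −F gives Δ = (-0.7039, 1.8598).
Then the next iterate is (x₁, x₂)₁ = (2.2961, -1.1402).

(2.2961, -1.1402)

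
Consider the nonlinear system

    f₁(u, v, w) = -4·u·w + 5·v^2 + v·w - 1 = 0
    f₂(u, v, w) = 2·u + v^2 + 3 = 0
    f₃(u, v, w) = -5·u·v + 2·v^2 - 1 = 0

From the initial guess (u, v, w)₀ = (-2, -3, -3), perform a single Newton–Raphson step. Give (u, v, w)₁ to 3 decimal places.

At (-2, -3, -3): F = (29.000, 8.000, -13.000).
Jacobian J = [[-4·w, 10·v + w, -4·u + v], [2, 2·v, 0], [-5·v, -5·u + 4·v, 0]].
At the point, J = [[12.000, -33.000, 5.000], [2.000, -6.000, 0.000], [15.000, -2.000, 0.000]] (det J = 430.000).
Solving J·Δ = −F gives Δ = (1.093, 1.698, 2.781).
Then the next iterate is (u, v, w)₁ = (-0.907, -1.302, -0.219).

(-0.907, -1.302, -0.219)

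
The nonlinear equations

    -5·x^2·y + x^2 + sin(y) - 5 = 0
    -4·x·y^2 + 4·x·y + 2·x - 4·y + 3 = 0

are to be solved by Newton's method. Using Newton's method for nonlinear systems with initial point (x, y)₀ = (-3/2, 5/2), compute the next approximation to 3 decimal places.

(-0.647, 2.429)

At (-3/2, 5/2): F = (-30.27653, 12.500).
Jacobian J = [[-10·x·y + 2·x, -5·x^2 + cos(y)], [-4·y^2 + 4·y + 2, -8·x·y + 4·x - 4]].
At the point, J = [[34.500, -12.05114], [-13.000, 20.000]] (det J = 533.33513).
Solving J·Δ = −F gives Δ = (0.853, -0.071).
Then the next iterate is (x, y)₁ = (-0.647, 2.429).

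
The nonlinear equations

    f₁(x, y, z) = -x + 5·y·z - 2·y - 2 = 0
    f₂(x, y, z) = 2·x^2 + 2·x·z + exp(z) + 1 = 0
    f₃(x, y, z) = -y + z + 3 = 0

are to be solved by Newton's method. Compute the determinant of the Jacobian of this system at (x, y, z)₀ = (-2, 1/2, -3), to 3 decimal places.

-199.050

J = [[-1, 5·z - 2, 5·y], [4·x + 2·z, 0, 2·x + exp(z)], [0, -1, 1]].
At the point, J = [[-1.000, -17.000, 2.500], [-14.000, 0.000, -3.95021], [0.000, -1.000, 1.000]].
det J = -199.050.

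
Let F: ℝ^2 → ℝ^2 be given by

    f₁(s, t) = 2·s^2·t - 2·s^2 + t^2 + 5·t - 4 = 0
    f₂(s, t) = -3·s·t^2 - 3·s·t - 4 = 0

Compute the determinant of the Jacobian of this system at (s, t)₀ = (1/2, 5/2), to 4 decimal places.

J = [[4·s·t - 4·s, 2·s^2 + 2·t + 5], [-3·t^2 - 3·t, -6·s·t - 3·s]].
At the point, J = [[3.0000, 10.5000], [-26.2500, -9.0000]].
det J = 248.6250.

248.6250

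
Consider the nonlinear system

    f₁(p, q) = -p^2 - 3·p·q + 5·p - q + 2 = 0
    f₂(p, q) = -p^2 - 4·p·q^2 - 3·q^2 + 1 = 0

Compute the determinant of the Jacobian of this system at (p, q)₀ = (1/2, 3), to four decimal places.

J = [[-2·p - 3·q + 5, -3·p - 1], [-2·p - 4·q^2, -8·p·q - 6·q]].
At the point, J = [[-5.0000, -2.5000], [-37.0000, -30.0000]].
det J = 57.5000.

57.5000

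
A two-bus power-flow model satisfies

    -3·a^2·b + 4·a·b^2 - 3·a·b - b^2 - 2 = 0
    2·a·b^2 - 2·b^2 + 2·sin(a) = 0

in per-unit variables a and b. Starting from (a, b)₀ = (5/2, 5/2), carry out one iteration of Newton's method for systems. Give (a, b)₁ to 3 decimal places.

(1.420, 1.955)

At (5/2, 5/2): F = (-11.375, 19.94694).
Jacobian J = [[-6·a·b + 4·b^2 - 3·b, -3·a^2 + 8·a·b - 3·a - 2·b], [2·b^2 + 2·cos(a), 4·a·b - 4·b]].
At the point, J = [[-20.000, 18.750], [10.89771, 15.000]] (det J = -504.33211).
Solving J·Δ = −F gives Δ = (-1.080, -0.545).
Then the next iterate is (a, b)₁ = (1.420, 1.955).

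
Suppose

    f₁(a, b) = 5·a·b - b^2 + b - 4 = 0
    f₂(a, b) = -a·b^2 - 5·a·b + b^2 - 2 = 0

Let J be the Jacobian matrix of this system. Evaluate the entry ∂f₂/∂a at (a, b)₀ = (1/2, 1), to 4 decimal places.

∂f₂/∂a = -b^2 - 5·b.
At (1/2, 1) this is -6.0000.

-6.0000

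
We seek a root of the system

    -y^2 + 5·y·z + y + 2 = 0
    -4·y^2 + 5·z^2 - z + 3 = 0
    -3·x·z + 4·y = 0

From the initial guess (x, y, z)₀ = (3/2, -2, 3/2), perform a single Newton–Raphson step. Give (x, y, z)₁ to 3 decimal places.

At (3/2, -2, 3/2): F = (-19.000, -3.250, -14.750).
Jacobian J = [[0, -2·y + 5·z + 1, 5·y], [0, -8·y, 10·z - 1], [-3·z, 4, -3·x]].
At the point, J = [[0.000, 12.500, -10.000], [0.000, 16.000, 14.000], [-4.500, 4.000, -4.500]] (det J = -1507.500).
Solving J·Δ = −F gives Δ = (-1.700, 0.891, -0.786).
Then the next iterate is (x, y, z)₁ = (-0.200, -1.109, 0.714).

(-0.200, -1.109, 0.714)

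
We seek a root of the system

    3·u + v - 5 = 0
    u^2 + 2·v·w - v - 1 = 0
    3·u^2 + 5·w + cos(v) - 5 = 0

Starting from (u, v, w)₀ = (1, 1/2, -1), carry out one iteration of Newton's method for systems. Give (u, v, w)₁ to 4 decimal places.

At (1, 1/2, -1): F = (-1.5000, -1.5000, -6.122417).
Jacobian J = [[3, 1, 0], [2·u, 2·w - 1, 2·v], [6·u, -sin(v), 5]].
At the point, J = [[3.0000, 1.0000, 0.0000], [2.0000, -3.0000, 1.0000], [6.0000, -0.479426, 5.0000]] (det J = -47.561723).
Solving J·Δ = −F gives Δ = (0.4869, 0.0393, 0.6440).
Then the next iterate is (u, v, w)₁ = (1.4869, 0.5393, -0.3560).

(1.4869, 0.5393, -0.3560)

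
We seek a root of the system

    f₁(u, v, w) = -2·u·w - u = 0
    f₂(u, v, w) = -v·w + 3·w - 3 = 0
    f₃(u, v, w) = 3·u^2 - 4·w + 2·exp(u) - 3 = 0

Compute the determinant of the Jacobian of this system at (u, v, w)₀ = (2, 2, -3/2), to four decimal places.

148.6687

J = [[-2·w - 1, 0, -2·u], [0, -w, -v + 3], [6·u + 2·exp(u), 0, -4]].
At the point, J = [[2.0000, 0.0000, -4.0000], [0.0000, 1.5000, 1.0000], [26.778112, 0.0000, -4.0000]].
det J = 148.6687.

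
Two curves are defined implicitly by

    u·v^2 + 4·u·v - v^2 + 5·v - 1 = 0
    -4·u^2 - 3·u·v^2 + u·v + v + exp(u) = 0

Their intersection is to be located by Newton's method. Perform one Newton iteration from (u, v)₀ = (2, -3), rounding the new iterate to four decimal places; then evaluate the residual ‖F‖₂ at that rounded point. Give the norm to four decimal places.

At (2, -3): F = (-31.0000, -71.610944).
Jacobian J = [[v^2 + 4·v, 2·u·v + 4·u - 2·v + 5], [-8·u - 3·v^2 + v + exp(u), -6·u·v + u + 1]].
At the point, J = [[-3.0000, 7.0000], [-38.610944, 39.0000]] (det J = 153.276607).
Solving J·Δ = −F gives Δ = (4.6173, 6.4074).
Then the next iterate is (u, v)₁ = (6.6173, 3.4074).
Re-evaluating at (6.6173, 3.4074): F = (171.447110, 368.235529), so ‖F‖₂ = 406.1915.

406.1915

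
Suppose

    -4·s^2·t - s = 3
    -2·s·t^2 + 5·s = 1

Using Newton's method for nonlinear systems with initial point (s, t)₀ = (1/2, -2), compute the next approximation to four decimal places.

At (1/2, -2): F = (-1.5000, -2.5000).
Jacobian J = [[-8·s·t - 1, -4·s^2], [-2·t^2 + 5, -4·s·t]].
At the point, J = [[7.0000, -1.0000], [-3.0000, 4.0000]] (det J = 25.0000).
Solving J·Δ = −F gives Δ = (0.3400, 0.8800).
Then the next iterate is (s, t)₁ = (0.8400, -1.1200).

(0.8400, -1.1200)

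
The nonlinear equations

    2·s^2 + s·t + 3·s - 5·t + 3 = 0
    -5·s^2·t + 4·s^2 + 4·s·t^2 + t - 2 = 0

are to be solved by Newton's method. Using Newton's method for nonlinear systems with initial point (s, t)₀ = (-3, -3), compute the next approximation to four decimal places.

(-1.4667, -0.8000)

At (-3, -3): F = (36.0000, 58.0000).
Jacobian J = [[4·s + t + 3, s - 5], [-10·s·t + 8·s + 4·t^2, -5·s^2 + 8·s·t + 1]].
At the point, J = [[-12.0000, -8.0000], [-78.0000, 28.0000]] (det J = -960.0000).
Solving J·Δ = −F gives Δ = (1.5333, 2.2000).
Then the next iterate is (s, t)₁ = (-1.4667, -0.8000).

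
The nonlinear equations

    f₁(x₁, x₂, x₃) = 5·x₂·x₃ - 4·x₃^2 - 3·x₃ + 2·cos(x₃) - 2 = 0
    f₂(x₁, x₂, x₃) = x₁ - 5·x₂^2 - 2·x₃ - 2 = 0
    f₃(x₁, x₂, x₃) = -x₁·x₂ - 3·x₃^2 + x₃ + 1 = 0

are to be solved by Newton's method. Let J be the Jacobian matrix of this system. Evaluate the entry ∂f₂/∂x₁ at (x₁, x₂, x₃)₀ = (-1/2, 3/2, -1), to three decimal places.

∂f₂/∂x₁ = 1.
At (-1/2, 3/2, -1) this is 1.000.

1.000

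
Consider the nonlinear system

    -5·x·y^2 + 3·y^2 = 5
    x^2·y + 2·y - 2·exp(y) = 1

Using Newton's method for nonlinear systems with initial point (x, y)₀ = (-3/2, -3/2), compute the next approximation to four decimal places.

At (-3/2, -3/2): F = (18.6250, -7.821260).
Jacobian J = [[-5·y^2, -10·x·y + 6·y], [2·x·y, x^2 - 2·exp(y) + 2]].
At the point, J = [[-11.2500, -31.5000], [4.5000, 3.803740]] (det J = 98.957929).
Solving J·Δ = −F gives Δ = (1.7737, -0.0422).
Then the next iterate is (x, y)₁ = (0.2737, -1.5422).

(0.2737, -1.5422)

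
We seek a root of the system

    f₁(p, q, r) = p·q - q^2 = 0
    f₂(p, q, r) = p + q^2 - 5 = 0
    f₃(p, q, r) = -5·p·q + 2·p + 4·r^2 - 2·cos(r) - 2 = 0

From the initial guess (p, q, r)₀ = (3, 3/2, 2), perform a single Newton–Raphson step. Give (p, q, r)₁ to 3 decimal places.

At (3, 3/2, 2): F = (2.250, 0.250, -1.66771).
Jacobian J = [[q, p - 2·q, 0], [1, 2·q, 0], [-5·q + 2, -5·p, 8·r + 2·sin(r)]].
At the point, J = [[1.500, 0.000, 0.000], [1.000, 3.000, 0.000], [-5.500, -15.000, 17.81859]] (det J = 80.18368).
Solving J·Δ = −F gives Δ = (-1.500, 0.417, -0.019).
Then the next iterate is (p, q, r)₁ = (1.500, 1.917, 1.981).

(1.500, 1.917, 1.981)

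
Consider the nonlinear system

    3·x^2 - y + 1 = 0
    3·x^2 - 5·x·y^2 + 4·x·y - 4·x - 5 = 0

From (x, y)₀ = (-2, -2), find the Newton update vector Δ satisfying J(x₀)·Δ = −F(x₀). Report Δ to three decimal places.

At (-2, -2): F = (15.000, 71.000).
Jacobian J = [[6·x, -1], [6·x - 5·y^2 + 4·y - 4, -10·x·y + 4·x]].
At the point, J = [[-12.000, -1.000], [-44.000, -48.000]] (det J = 532.000).
Solving J·Δ = −F gives Δ = (1.220, 0.361).

(1.220, 0.361)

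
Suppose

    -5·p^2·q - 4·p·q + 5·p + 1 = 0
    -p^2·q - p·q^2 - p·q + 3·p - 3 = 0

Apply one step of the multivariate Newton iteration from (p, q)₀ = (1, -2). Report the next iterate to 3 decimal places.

At (1, -2): F = (24.000, 0.000).
Jacobian J = [[-10·p·q - 4·q + 5, -5·p^2 - 4·p], [-2·p·q - q^2 - q + 3, -p^2 - 2·p·q - p]].
At the point, J = [[33.000, -9.000], [5.000, 2.000]] (det J = 111.000).
Solving J·Δ = −F gives Δ = (-0.432, 1.081).
Then the next iterate is (p, q)₁ = (0.568, -0.919).

(0.568, -0.919)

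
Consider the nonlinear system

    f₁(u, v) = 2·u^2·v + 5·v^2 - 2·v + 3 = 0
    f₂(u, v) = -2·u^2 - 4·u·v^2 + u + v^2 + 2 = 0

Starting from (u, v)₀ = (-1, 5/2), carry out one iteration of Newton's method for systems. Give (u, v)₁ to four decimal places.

At (-1, 5/2): F = (34.2500, 30.2500).
Jacobian J = [[4·u·v, 2·u^2 + 10·v - 2], [-4·u - 4·v^2 + 1, -8·u·v + 2·v]].
At the point, J = [[-10.0000, 25.0000], [-20.0000, 25.0000]] (det J = 250.0000).
Solving J·Δ = −F gives Δ = (-0.4000, -1.5300).
Then the next iterate is (u, v)₁ = (-1.4000, 0.9700).

(-1.4000, 0.9700)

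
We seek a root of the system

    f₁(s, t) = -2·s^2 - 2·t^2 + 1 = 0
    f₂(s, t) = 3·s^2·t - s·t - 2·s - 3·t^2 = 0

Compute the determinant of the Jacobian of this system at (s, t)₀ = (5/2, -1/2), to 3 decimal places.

-174.500

J = [[-4·s, -4·t], [6·s·t - t - 2, 3·s^2 - s - 6·t]].
At the point, J = [[-10.000, 2.000], [-9.000, 19.250]].
det J = -174.500.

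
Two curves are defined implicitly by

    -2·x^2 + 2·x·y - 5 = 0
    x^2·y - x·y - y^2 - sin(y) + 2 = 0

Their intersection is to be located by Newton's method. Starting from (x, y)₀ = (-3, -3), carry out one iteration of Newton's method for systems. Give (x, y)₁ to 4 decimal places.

At (-3, -3): F = (-5.0000, -42.858880).
Jacobian J = [[-4·x + 2·y, 2·x], [2·x·y - y, x^2 - x - 2·y - cos(y)]].
At the point, J = [[6.0000, -6.0000], [21.0000, 18.989992]] (det J = 239.939955).
Solving J·Δ = −F gives Δ = (1.4675, 0.6341).
Then the next iterate is (x, y)₁ = (-1.5325, -2.3659).

(-1.5325, -2.3659)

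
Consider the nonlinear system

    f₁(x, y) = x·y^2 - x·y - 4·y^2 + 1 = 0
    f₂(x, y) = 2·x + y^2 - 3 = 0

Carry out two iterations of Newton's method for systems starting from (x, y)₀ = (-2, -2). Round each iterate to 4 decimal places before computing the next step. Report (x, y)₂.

(0.9938, -1.0948)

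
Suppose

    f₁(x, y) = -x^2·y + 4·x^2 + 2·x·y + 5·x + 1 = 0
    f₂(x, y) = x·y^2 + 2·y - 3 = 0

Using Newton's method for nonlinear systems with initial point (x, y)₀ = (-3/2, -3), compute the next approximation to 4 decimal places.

(-1.0757, -1.3017)

At (-3/2, -3): F = (18.2500, -22.5000).
Jacobian J = [[-2·x·y + 8·x + 2·y + 5, -x^2 + 2·x], [y^2, 2·x·y + 2]].
At the point, J = [[-22.0000, -5.2500], [9.0000, 11.0000]] (det J = -194.7500).
Solving J·Δ = −F gives Δ = (0.4243, 1.6983).
Then the next iterate is (x, y)₁ = (-1.0757, -1.3017).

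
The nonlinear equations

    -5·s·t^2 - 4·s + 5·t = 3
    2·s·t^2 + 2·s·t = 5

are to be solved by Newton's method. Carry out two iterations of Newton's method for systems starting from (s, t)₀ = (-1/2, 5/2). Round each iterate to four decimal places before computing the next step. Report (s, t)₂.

At (-1/2, 5/2): F = (27.1250, -13.7500).
Jacobian J = [[-5·t^2 - 4, -10·s·t + 5], [2·t^2 + 2·t, 4·s·t + 2·s]].
At the point, J = [[-35.2500, 17.5000], [17.5000, -6.0000]] (det J = -94.7500).
Solving J·Δ = −F gives Δ = (0.8219, 0.1055).
Then the next iterate is (s, t)₁ = (0.3219, 2.6055).
Round to (0.3219, 2.6055) and repeat: F = (-2.186400, 1.047941), J = [[-37.943151, -3.387105], [18.788260, 3.998642]].
Δ = (-0.0590, 0.0149), so (s, t)₂ = (0.2629, 2.6204).

(0.2629, 2.6204)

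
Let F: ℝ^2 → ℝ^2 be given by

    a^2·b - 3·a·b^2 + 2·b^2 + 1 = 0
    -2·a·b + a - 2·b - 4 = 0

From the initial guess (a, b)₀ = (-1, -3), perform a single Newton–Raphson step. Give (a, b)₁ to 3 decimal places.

At (-1, -3): F = (43.000, -5.000).
Jacobian J = [[2·a·b - 3·b^2, a^2 - 6·a·b + 4·b], [-2·b + 1, -2·a - 2]].
At the point, J = [[-21.000, -29.000], [7.000, 0.000]] (det J = 203.000).
Solving J·Δ = −F gives Δ = (0.714, 0.966).
Then the next iterate is (a, b)₁ = (-0.286, -2.034).

(-0.286, -2.034)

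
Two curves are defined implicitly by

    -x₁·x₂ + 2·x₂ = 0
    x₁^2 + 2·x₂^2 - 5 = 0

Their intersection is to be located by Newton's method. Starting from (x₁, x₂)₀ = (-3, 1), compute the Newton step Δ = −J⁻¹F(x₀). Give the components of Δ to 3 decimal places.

(0.385, -0.923)

At (-3, 1): F = (5.000, 6.000).
Jacobian J = [[-x₂, -x₁ + 2], [2·x₁, 4·x₂]].
At the point, J = [[-1.000, 5.000], [-6.000, 4.000]] (det J = 26.000).
Solving J·Δ = −F gives Δ = (0.385, -0.923).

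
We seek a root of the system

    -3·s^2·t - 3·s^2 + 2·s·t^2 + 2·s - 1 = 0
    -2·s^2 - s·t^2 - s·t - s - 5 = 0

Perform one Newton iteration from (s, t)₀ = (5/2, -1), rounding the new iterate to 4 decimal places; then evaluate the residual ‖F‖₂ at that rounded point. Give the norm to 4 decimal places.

At (5/2, -1): F = (9.0000, -20.0000).
Jacobian J = [[-6·s·t - 6·s + 2·t^2 + 2, -3·s^2 + 4·s·t], [-4·s - t^2 - t - 1, -2·s·t - s]].
At the point, J = [[4.0000, -28.7500], [-11.0000, 2.5000]] (det J = -306.2500).
Solving J·Δ = −F gives Δ = (-1.8041, 0.0620).
Then the next iterate is (s, t)₁ = (0.6959, -0.9380).
Re-evaluating at (0.6959, -0.9380): F = (1.526291, -6.623983), so ‖F‖₂ = 6.7976.

6.7976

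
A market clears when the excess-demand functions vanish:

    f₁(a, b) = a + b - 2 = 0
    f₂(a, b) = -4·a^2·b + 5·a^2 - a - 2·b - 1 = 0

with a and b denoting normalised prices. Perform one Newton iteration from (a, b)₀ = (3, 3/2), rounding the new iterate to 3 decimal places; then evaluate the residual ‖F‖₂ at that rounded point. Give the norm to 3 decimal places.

4.792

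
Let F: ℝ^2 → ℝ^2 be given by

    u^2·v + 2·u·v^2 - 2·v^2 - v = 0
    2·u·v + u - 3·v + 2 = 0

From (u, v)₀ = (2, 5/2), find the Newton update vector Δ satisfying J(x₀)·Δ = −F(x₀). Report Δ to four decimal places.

At (2, 5/2): F = (20.0000, 6.5000).
Jacobian J = [[2·u·v + 2·v^2, u^2 + 4·u·v - 4·v - 1], [2·v + 1, 2·u - 3]].
At the point, J = [[22.5000, 13.0000], [6.0000, 1.0000]] (det J = -55.5000).
Solving J·Δ = −F gives Δ = (-1.1622, 0.4730).

(-1.1622, 0.4730)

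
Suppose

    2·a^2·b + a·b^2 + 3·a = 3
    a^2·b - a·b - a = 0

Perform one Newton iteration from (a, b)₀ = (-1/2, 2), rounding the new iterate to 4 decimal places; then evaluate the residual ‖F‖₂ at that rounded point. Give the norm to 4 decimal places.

10.5799

At (-1/2, 2): F = (-5.5000, 2.0000).
Jacobian J = [[4·a·b + b^2 + 3, 2·a^2 + 2·a·b], [2·a·b - b - 1, a^2 - a]].
At the point, J = [[3.0000, -1.5000], [-5.0000, 0.7500]] (det J = -5.2500).
Solving J·Δ = −F gives Δ = (-0.2143, -4.0952).
Then the next iterate is (a, b)₁ = (-0.7143, -2.0952).
Re-evaluating at (-0.7143, -2.0952): F = (-10.416624, -1.851324), so ‖F‖₂ = 10.5799.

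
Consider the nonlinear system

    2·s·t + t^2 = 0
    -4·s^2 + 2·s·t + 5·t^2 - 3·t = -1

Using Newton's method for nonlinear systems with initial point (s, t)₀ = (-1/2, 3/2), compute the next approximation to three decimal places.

(-0.382, 0.947)

At (-1/2, 3/2): F = (0.750, 5.250).
Jacobian J = [[2·t, 2·s + 2·t], [-8·s + 2·t, 2·s + 10·t - 3]].
At the point, J = [[3.000, 2.000], [7.000, 11.000]] (det J = 19.000).
Solving J·Δ = −F gives Δ = (0.118, -0.553).
Then the next iterate is (s, t)₁ = (-0.382, 0.947).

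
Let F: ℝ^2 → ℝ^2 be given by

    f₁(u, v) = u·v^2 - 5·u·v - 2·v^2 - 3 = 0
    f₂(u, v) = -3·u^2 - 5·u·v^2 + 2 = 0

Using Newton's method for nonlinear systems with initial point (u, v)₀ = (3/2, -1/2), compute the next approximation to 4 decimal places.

(0.6846, -0.7311)

At (3/2, -1/2): F = (0.6250, -6.6250).
Jacobian J = [[v^2 - 5·v, 2·u·v - 5·u - 4·v], [-6·u - 5·v^2, -10·u·v]].
At the point, J = [[2.7500, -7.0000], [-10.2500, 7.5000]] (det J = -51.1250).
Solving J·Δ = −F gives Δ = (-0.8154, -0.2311).
Then the next iterate is (u, v)₁ = (0.6846, -0.7311).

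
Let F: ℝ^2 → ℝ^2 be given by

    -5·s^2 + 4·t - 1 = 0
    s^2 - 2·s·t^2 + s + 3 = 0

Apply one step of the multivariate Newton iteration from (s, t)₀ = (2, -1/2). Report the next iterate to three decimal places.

(0.735, -1.077)

At (2, -1/2): F = (-23.000, 8.000).
Jacobian J = [[-10·s, 4], [2·s - 2·t^2 + 1, -4·s·t]].
At the point, J = [[-20.000, 4.000], [4.500, 4.000]] (det J = -98.000).
Solving J·Δ = −F gives Δ = (-1.265, -0.577).
Then the next iterate is (s, t)₁ = (0.735, -1.077).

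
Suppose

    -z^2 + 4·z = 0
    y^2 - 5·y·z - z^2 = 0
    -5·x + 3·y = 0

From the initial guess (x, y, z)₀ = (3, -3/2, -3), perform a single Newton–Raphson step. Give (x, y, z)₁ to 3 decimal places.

(-0.855, -1.425, -0.900)

At (3, -3/2, -3): F = (-21.000, -29.250, -19.500).
Jacobian J = [[0, 0, -2·z + 4], [0, 2·y - 5·z, -5·y - 2·z], [-5, 3, 0]].
At the point, J = [[0.000, 0.000, 10.000], [0.000, 12.000, 13.500], [-5.000, 3.000, 0.000]] (det J = 600.000).
Solving J·Δ = −F gives Δ = (-3.855, 0.075, 2.100).
Then the next iterate is (x, y, z)₁ = (-0.855, -1.425, -0.900).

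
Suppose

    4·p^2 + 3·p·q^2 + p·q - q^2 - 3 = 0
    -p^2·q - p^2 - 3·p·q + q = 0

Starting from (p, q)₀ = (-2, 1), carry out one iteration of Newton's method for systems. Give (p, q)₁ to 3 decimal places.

(-1.909, 1.182)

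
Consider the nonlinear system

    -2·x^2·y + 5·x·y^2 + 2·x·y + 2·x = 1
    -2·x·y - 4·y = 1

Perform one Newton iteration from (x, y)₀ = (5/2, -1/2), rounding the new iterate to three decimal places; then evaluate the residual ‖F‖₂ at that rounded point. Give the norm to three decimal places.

3.694

At (5/2, -1/2): F = (10.875, 3.500).
Jacobian J = [[-4·x·y + 5·y^2 + 2·y + 2, -2·x^2 + 10·x·y + 2·x], [-2·y, -2·x - 4]].
At the point, J = [[7.250, -20.000], [1.000, -9.000]] (det J = -45.250).
Solving J·Δ = −F gives Δ = (-0.616, 0.320).
Then the next iterate is (x, y)₁ = (1.884, -0.180).
Re-evaluating at (1.884, -0.180): F = (3.67277, 0.39824), so ‖F‖₂ = 3.694.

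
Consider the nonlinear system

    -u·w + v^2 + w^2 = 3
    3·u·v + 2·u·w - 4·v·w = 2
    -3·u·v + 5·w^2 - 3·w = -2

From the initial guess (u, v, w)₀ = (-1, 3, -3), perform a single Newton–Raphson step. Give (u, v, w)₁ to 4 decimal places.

(-1.5778, 3.0667, -0.8667)

At (-1, 3, -3): F = (12.0000, 31.0000, 65.0000).
Jacobian J = [[-w, 2·v, -u + 2·w], [3·v + 2·w, 3·u - 4·w, 2·u - 4·v], [-3·v, -3·u, 10·w - 3]].
At the point, J = [[3.0000, 6.0000, -5.0000], [3.0000, 9.0000, -14.0000], [-9.0000, 3.0000, -33.0000]] (det J = 135.0000).
Solving J·Δ = −F gives Δ = (-0.5778, 0.0667, 2.1333).
Then the next iterate is (u, v, w)₁ = (-1.5778, 3.0667, -0.8667).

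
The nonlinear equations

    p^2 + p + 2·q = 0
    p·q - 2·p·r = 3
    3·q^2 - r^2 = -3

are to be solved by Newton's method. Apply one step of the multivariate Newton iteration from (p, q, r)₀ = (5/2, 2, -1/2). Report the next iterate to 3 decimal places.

At (5/2, 2, -1/2): F = (12.750, 4.500, 14.750).
Jacobian J = [[2·p + 1, 2, 0], [q - 2·r, p, -2·p], [0, 6·q, -2·r]].
At the point, J = [[6.000, 2.000, 0.000], [3.000, 2.500, -5.000], [0.000, 12.000, 1.000]] (det J = 369.000).
Solving J·Δ = −F gives Δ = (-1.735, -1.169, -0.726).
Then the next iterate is (p, q, r)₁ = (0.765, 0.831, -1.226).

(0.765, 0.831, -1.226)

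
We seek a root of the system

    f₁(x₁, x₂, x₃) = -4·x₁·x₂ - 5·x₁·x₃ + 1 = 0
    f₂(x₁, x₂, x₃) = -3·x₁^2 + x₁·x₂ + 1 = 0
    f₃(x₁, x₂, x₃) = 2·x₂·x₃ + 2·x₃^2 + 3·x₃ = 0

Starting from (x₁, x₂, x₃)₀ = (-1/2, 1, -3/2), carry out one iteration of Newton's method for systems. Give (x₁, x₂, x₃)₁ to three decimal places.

(-0.636, -0.586, 0.259)

At (-1/2, 1, -3/2): F = (-0.750, -0.250, -3.000).
Jacobian J = [[-4·x₂ - 5·x₃, -4·x₁, -5·x₁], [-6·x₁ + x₂, x₁, 0], [0, 2·x₃, 2·x₂ + 4·x₃ + 3]].
At the point, J = [[3.500, 2.000, 2.500], [4.000, -0.500, 0.000], [0.000, -3.000, -1.000]] (det J = -20.250).
Solving J·Δ = −F gives Δ = (-0.136, -1.586, 1.759).
Then the next iterate is (x₁, x₂, x₃)₁ = (-0.636, -0.586, 0.259).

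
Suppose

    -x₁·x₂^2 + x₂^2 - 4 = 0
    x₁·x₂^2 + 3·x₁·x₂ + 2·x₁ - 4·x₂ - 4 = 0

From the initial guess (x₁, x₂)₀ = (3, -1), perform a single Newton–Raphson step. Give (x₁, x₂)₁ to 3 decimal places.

(-3.000, -1.000)

At (3, -1): F = (-6.000, 0.000).
Jacobian J = [[-x₂^2, -2·x₁·x₂ + 2·x₂], [x₂^2 + 3·x₂ + 2, 2·x₁·x₂ + 3·x₁ - 4]].
At the point, J = [[-1.000, 4.000], [0.000, -1.000]] (det J = 1.000).
Solving J·Δ = −F gives Δ = (-6.000, 0.000).
Then the next iterate is (x₁, x₂)₁ = (-3.000, -1.000).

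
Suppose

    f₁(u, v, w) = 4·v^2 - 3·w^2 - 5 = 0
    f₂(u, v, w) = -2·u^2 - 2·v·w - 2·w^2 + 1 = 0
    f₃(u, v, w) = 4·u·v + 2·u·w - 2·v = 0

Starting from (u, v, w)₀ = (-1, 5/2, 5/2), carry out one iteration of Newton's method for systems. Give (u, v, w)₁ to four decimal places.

(-0.2125, 1.5360, 1.2980)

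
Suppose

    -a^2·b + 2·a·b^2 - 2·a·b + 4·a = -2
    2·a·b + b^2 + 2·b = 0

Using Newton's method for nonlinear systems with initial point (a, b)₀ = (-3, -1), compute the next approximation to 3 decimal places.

At (-3, -1): F = (-13.000, 5.000).
Jacobian J = [[-2·a·b + 2·b^2 - 2·b + 4, -a^2 + 4·a·b - 2·a], [2·b, 2·a + 2·b + 2]].
At the point, J = [[2.000, 9.000], [-2.000, -6.000]] (det J = 6.000).
Solving J·Δ = −F gives Δ = (-5.500, 2.667).
Then the next iterate is (a, b)₁ = (-8.500, 1.667).

(-8.500, 1.667)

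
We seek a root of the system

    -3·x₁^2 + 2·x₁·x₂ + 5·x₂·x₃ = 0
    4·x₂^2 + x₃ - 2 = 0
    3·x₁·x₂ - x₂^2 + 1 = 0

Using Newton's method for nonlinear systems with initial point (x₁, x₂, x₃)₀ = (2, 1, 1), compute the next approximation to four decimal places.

(-0.1509, 1.1132, -2.9057)

At (2, 1, 1): F = (-3.0000, 3.0000, 6.0000).
Jacobian J = [[-6·x₁ + 2·x₂, 2·x₁ + 5·x₃, 5·x₂], [0, 8·x₂, 1], [3·x₂, 3·x₁ - 2·x₂, 0]].
At the point, J = [[-10.0000, 9.0000, 5.0000], [0.0000, 8.0000, 1.0000], [3.0000, 4.0000, 0.0000]] (det J = -53.0000).
Solving J·Δ = −F gives Δ = (-2.1509, 0.1132, -3.9057).
Then the next iterate is (x₁, x₂, x₃)₁ = (-0.1509, 1.1132, -2.9057).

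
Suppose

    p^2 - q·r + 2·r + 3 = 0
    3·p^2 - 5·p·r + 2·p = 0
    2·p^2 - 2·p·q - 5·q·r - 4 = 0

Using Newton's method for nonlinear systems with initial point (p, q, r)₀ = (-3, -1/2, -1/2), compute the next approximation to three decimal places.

(-0.509, 1.182, 0.842)

At (-3, -1/2, -1/2): F = (10.750, 13.500, 9.750).
Jacobian J = [[2·p, -r, -q + 2], [6·p - 5·r + 2, 0, -5·p], [4·p - 2·q, -2·p - 5·r, -5·q]].
At the point, J = [[-6.000, 0.500, 2.500], [-13.500, 0.000, 15.000], [-11.000, 8.500, 2.500]] (det J = 412.500).
Solving J·Δ = −F gives Δ = (2.491, 1.682, 1.342).
Then the next iterate is (p, q, r)₁ = (-0.509, 1.182, 0.842).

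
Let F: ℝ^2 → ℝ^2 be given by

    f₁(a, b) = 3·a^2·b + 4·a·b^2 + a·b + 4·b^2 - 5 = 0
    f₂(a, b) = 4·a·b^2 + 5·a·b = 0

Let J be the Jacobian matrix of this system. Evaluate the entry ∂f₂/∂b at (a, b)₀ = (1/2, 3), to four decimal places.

14.5000

∂f₂/∂b = 8·a·b + 5·a.
At (1/2, 3) this is 14.5000.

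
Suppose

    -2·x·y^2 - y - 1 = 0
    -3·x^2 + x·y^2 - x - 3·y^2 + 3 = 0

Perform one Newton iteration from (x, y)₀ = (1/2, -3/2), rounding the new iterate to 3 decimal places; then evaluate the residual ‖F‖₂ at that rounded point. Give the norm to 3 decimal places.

0.790

At (1/2, -3/2): F = (-1.750, -3.875).
Jacobian J = [[-2·y^2, -4·x·y - 1], [-6·x + y^2 - 1, 2·x·y - 6·y]].
At the point, J = [[-4.500, 2.000], [-1.750, 7.500]] (det J = -30.250).
Solving J·Δ = −F gives Δ = (-0.178, 0.475).
Then the next iterate is (x, y)₁ = (0.322, -1.025).
Re-evaluating at (0.322, -1.025): F = (-0.65160, -0.44663), so ‖F‖₂ = 0.790.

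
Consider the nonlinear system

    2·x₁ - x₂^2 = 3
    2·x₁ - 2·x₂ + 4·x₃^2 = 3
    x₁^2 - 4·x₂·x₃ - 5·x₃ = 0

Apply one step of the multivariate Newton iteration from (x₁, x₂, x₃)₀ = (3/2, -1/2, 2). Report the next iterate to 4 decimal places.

(1.6320, -0.5140, 0.9193)

At (3/2, -1/2, 2): F = (-0.2500, 17.0000, -3.7500).
Jacobian J = [[2, -2·x₂, 0], [2, -2, 8·x₃], [2·x₁, -4·x₃, -4·x₂ - 5]].
At the point, J = [[2.0000, 1.0000, 0.0000], [2.0000, -2.0000, 16.0000], [3.0000, -8.0000, -3.0000]] (det J = 322.0000).
Solving J·Δ = −F gives Δ = (0.1320, -0.0140, -1.0807).
Then the next iterate is (x₁, x₂, x₃)₁ = (1.6320, -0.5140, 0.9193).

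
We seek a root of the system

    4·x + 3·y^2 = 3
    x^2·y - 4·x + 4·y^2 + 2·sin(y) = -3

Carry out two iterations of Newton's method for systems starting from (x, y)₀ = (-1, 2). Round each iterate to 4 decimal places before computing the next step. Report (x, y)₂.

At (-1, 2): F = (5.0000, 26.818595).
Jacobian J = [[4, 6·y], [2·x·y - 4, x^2 + 8·y + 2·cos(y)]].
At the point, J = [[4.0000, 12.0000], [-8.0000, 16.167706]] (det J = 160.670825).
Solving J·Δ = −F gives Δ = (1.4999, -0.9166).
Then the next iterate is (x, y)₁ = (0.4999, 1.0834).
Round to (0.4999, 1.0834) and repeat: F = (2.520867, 7.733274), J = [[4.0000, 6.5004], [-2.916817, 9.853754]].
Δ = (0.4356, -0.6559), so (x, y)₂ = (0.9355, 0.4275).

(0.9355, 0.4275)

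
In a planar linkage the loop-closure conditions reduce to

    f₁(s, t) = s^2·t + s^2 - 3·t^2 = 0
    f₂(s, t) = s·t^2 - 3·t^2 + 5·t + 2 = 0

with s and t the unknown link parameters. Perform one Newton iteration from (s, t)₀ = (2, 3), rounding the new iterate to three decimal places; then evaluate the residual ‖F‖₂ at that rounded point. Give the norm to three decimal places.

At (2, 3): F = (-11.000, 8.000).
Jacobian J = [[2·s·t + 2·s, s^2 - 6·t], [t^2, 2·s·t - 6·t + 5]].
At the point, J = [[16.000, -14.000], [9.000, -1.000]] (det J = 110.000).
Solving J·Δ = −F gives Δ = (-1.118, -2.064).
Then the next iterate is (s, t)₁ = (0.882, 0.936).
Re-evaluating at (0.882, 0.936): F = (-1.12223, 4.82443), so ‖F‖₂ = 4.953.

4.953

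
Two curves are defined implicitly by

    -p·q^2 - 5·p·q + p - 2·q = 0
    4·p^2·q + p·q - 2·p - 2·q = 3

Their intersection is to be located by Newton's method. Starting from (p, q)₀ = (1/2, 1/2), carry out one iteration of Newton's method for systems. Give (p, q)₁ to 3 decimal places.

At (1/2, 1/2): F = (-1.875, -4.250).
Jacobian J = [[-q^2 - 5·q + 1, -2·p·q - 5·p - 2], [8·p·q + q - 2, 4·p^2 + p - 2]].
At the point, J = [[-1.750, -5.000], [0.500, -0.500]] (det J = 3.375).
Solving J·Δ = −F gives Δ = (6.019, -2.481).
Then the next iterate is (p, q)₁ = (6.519, -1.981).

(6.519, -1.981)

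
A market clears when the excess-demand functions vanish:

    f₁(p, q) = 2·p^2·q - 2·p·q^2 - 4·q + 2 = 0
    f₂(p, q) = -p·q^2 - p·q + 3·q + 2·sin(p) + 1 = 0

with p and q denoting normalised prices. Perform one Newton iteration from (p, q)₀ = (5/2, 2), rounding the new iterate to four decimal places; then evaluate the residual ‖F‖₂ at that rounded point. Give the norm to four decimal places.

1.2728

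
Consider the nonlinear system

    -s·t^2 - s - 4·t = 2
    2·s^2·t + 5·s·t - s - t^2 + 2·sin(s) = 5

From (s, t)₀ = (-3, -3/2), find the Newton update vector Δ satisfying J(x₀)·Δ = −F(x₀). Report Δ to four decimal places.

(0.4462, 0.9461)

At (-3, -3/2): F = (13.7500, -9.032240).
Jacobian J = [[-t^2 - 1, -2·s·t - 4], [4·s·t + 5·t + 2·cos(s) - 1, 2·s^2 + 5·s - 2·t]].
At the point, J = [[-3.2500, -13.0000], [7.520015, 6.0000]] (det J = 78.260195).
Solving J·Δ = −F gives Δ = (0.4462, 0.9461).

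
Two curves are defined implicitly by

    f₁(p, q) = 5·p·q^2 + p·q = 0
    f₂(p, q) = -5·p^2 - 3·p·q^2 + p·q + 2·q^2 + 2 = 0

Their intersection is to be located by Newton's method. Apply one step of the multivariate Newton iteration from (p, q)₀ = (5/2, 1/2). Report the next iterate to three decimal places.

At (5/2, 1/2): F = (4.375, -29.375).
Jacobian J = [[5·q^2 + q, 10·p·q + p], [-10·p - 3·q^2 + q, -6·p·q + p + 4·q]].
At the point, J = [[1.750, 15.000], [-25.250, -3.000]] (det J = 373.500).
Solving J·Δ = −F gives Δ = (-1.145, -0.158).
Then the next iterate is (p, q)₁ = (1.355, 0.342).

(1.355, 0.342)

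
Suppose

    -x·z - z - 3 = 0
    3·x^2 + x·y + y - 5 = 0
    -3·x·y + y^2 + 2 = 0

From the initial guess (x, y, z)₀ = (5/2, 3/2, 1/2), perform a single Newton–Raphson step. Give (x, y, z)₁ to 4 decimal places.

(1.4573, 0.9872, -0.7082)

At (5/2, 3/2, 1/2): F = (-4.7500, 19.0000, -7.0000).
Jacobian J = [[-z, 0, -x - 1], [6·x + y, x + 1, 0], [-3·y, -3·x + 2·y, 0]].
At the point, J = [[-0.5000, 0.0000, -3.5000], [16.5000, 3.5000, 0.0000], [-4.5000, -4.5000, 0.0000]] (det J = 204.7500).
Solving J·Δ = −F gives Δ = (-1.0427, -0.5128, -1.2082).
Then the next iterate is (x, y, z)₁ = (1.4573, 0.9872, -0.7082).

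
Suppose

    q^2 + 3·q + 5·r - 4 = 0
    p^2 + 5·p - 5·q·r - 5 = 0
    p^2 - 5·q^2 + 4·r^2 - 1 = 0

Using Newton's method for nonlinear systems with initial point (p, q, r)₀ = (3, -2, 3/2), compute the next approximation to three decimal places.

(0.645, -1.074, 1.385)

At (3, -2, 3/2): F = (1.500, 34.000, -3.000).
Jacobian J = [[0, 2·q + 3, 5], [2·p + 5, -5·r, -5·q], [2·p, -10·q, 8·r]].
At the point, J = [[0.000, -1.000, 5.000], [11.000, -7.500, 10.000], [6.000, 20.000, 12.000]] (det J = 1397.000).
Solving J·Δ = −F gives Δ = (-2.355, 0.926, -0.115).
Then the next iterate is (p, q, r)₁ = (0.645, -1.074, 1.385).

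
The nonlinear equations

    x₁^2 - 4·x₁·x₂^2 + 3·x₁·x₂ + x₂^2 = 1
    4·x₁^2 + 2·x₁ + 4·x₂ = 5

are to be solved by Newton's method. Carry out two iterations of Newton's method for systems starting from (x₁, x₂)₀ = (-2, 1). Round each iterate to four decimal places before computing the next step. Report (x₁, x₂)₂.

(-1.0909, 0.6375)

At (-2, 1): F = (6.0000, 11.0000).
Jacobian J = [[2·x₁ - 4·x₂^2 + 3·x₂, -8·x₁·x₂ + 3·x₁ + 2·x₂], [8·x₁ + 2, 4]].
At the point, J = [[-5.0000, 12.0000], [-14.0000, 4.0000]] (det J = 148.0000).
Solving J·Δ = −F gives Δ = (0.7297, -0.1959).
Then the next iterate is (x₁, x₂)₁ = (-1.2703, 0.8041).
Round to (-1.2703, 0.8041) and repeat: F = (1.481280, 2.130448), J = [[-2.714607, 5.968886], [-8.1624, 4.0000]].
Δ = (0.1794, -0.1666), so (x₁, x₂)₂ = (-1.0909, 0.6375).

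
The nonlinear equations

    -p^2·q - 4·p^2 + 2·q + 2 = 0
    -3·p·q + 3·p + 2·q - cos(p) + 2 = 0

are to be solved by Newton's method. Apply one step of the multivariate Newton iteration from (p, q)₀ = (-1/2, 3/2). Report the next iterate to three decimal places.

(-0.683, 0.004)

At (-1/2, 3/2): F = (3.625, 4.87242).
Jacobian J = [[-2·p·q - 8·p, -p^2 + 2], [-3·q + sin(p) + 3, -3·p + 2]].
At the point, J = [[5.500, 1.750], [-1.97943, 3.500]] (det J = 22.71399).
Solving J·Δ = −F gives Δ = (-0.183, -1.496).
Then the next iterate is (p, q)₁ = (-0.683, 0.004).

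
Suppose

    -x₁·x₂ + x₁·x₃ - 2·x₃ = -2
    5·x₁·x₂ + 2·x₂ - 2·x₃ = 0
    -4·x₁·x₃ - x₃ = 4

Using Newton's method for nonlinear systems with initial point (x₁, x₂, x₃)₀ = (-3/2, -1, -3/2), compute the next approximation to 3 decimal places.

(-1.087, -0.486, 0.304)

At (-3/2, -1, -3/2): F = (5.750, 8.500, -11.500).
Jacobian J = [[-x₂ + x₃, -x₁, x₁ - 2], [5·x₂, 5·x₁ + 2, -2], [-4·x₃, 0, -4·x₁ - 1]].
At the point, J = [[-0.500, 1.500, -3.500], [-5.000, -5.500, -2.000], [6.000, 0.000, 5.000]] (det J = -82.250).
Solving J·Δ = −F gives Δ = (0.413, 0.514, 1.804).
Then the next iterate is (x₁, x₂, x₃)₁ = (-1.087, -0.486, 0.304).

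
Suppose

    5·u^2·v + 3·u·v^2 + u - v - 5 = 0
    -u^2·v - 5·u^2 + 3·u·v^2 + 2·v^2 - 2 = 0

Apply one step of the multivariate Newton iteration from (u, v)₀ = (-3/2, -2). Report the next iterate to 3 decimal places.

(-0.804, -1.466)

At (-3/2, -2): F = (-45.000, -18.750).
Jacobian J = [[10·u·v + 3·v^2 + 1, 5·u^2 + 6·u·v - 1], [-2·u·v - 10·u + 3·v^2, -u^2 + 6·u·v + 4·v]].
At the point, J = [[43.000, 28.250], [21.000, 7.750]] (det J = -260.000).
Solving J·Δ = −F gives Δ = (0.696, 0.534).
Then the next iterate is (u, v)₁ = (-0.804, -1.466).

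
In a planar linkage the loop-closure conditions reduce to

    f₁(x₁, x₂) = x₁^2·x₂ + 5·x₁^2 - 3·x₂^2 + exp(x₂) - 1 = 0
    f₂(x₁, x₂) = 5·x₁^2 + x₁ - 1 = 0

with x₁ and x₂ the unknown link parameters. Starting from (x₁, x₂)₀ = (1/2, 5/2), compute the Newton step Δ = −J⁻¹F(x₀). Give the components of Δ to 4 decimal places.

(-0.1250, -2.5823)

At (1/2, 5/2): F = (-5.692506, 0.7500).
Jacobian J = [[2·x₁·x₂ + 10·x₁, x₁^2 - 6·x₂ + exp(x₂)], [10·x₁ + 1, 0]].
At the point, J = [[7.5000, -2.567506], [6.0000, 0.0000]] (det J = 15.405036).
Solving J·Δ = −F gives Δ = (-0.1250, -2.5823).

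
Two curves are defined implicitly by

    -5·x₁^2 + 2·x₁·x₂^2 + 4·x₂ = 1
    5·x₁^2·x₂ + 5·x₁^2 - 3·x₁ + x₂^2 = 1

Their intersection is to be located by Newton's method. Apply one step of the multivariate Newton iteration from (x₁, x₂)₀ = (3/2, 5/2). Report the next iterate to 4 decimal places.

At (3/2, 5/2): F = (16.5000, 40.1250).
Jacobian J = [[-10·x₁ + 2·x₂^2, 4·x₁·x₂ + 4], [10·x₁·x₂ + 10·x₁ - 3, 5·x₁^2 + 2·x₂]].
At the point, J = [[-2.5000, 19.0000], [49.5000, 16.2500]] (det J = -981.1250).
Solving J·Δ = −F gives Δ = (-0.5038, -0.9347).
Then the next iterate is (x₁, x₂)₁ = (0.9962, 1.5653).

(0.9962, 1.5653)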